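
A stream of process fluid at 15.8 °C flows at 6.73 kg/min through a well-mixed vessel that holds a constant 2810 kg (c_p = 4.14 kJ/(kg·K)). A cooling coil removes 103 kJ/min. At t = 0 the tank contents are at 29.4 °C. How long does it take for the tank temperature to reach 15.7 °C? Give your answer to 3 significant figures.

656 min

M c_p dT/dt = ṁ c_p (T_in − T) − Q̇.
τ = M/ṁ = 417.53 min; T_ss = T_in − Q̇/(ṁ c_p) = 12.103 °C.
T(t) = T_ss + (T₀ − T_ss) e^(−t/τ). Set T = 15.7:
e^(−t/τ) = (15.7 − 12.103)/(29.4 − 12.103) = 0.20794
t = −417.53 · ln(0.20794) = 655.73 min.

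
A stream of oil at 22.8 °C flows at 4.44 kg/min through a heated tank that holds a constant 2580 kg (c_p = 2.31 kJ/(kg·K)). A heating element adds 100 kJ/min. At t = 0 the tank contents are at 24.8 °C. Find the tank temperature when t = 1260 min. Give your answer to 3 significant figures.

31.7 °C

M c_p dT/dt = ṁ c_p (T_in − T) + Q̇.
Rearrange: dT/dt = (T_ss − T)/τ with τ = M/ṁ = 581.08 min and T_ss = T_in + Q̇/(ṁ c_p) = 32.550 °C.
This is linear first-order; T(t) = T_ss + (T₀ − T_ss) e^(−t/τ).
T(1260) = 32.550 + (-7.7500)·e^(−1260/581.08) = 32.550 + (-7.7500)·0.11436 = 31.664 °C.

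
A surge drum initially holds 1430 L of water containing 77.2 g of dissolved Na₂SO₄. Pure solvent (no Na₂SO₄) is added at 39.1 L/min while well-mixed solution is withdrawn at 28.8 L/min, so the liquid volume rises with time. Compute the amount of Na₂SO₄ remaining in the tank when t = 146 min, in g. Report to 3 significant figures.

Let m(t) be the amount of Na₂SO₄. Volume: V(t) = V₀ + (Q_in − Q_out) t = 1430 + 10.300 t; V(146) = 2933.8 L.
Species balance (pure solvent in): dm/dt = −Q_out · m/V(t).
Separate: dm/m = −Q_out dt/V(t) ⇒ ln(m/m₀) = −(Q_out/(Q_in−Q_out)) ln(V/V₀).
m = m₀ (V₀/V)^(Q_out/(Q_in−Q_out)) = 77.2 × (1430/2933.8)^(2.7961) = 10.351 g.

10.4 g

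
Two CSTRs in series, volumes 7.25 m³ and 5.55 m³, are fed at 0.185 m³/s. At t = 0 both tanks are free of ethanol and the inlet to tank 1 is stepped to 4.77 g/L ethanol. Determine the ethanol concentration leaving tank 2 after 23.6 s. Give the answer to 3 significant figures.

0.721 g/L

Time constants: τᵢ = Vᵢ/Q for each well-mixed tank.
τ₁ = 7.25/0.185 = 39.189 s; τ₂ = 5.55/0.185 = 30.000 s.
Solving the cascade with C₁(0)=C₂(0)=0 gives C₂(t) = C_in[1 − (τ₁ e^(−t/τ₁) − τ₂ e^(−t/τ₂))/(τ₁ − τ₂)].
At t = 23.6: e^(−t/τ₁) = 0.54760, e^(−t/τ₂) = 0.45536.
C₂ = 4.77·[1 − (39.189·0.54760 − 30.000·0.45536)/(9.1892)] = 4.77·0.15126 = 0.72149 g/L.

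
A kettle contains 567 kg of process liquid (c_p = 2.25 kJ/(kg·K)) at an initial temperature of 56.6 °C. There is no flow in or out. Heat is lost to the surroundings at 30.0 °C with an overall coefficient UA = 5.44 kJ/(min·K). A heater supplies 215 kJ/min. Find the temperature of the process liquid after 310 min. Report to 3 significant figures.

66.1 °C

Lumped-capacitance energy balance: M c_p dT/dt = UA(T_amb − T) + Q̇.
dT/dt = (T_ss − T)/τ with T_ss = T_amb + Q̇/UA = 30.0 + 215/5.44 = 69.522 °C, τ = M c_p/UA = 567·2.25/5.44 = 234.51 min.
Solution: T(t) = T_ss + (T₀ − T_ss) e^(−t/τ).
T(310) = 69.522 + (-12.922)·0.26663 = 66.077 °C.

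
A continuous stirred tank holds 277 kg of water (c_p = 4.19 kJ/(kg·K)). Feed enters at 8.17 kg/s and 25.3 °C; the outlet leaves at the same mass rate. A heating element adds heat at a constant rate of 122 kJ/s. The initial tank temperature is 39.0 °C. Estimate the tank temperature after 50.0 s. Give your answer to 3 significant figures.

Energy balance: M c_p dT/dt = ṁ c_p (T_in − T) + 122.
τ = M/ṁ = 33.905 s; T_ss = T_in + Q̇/(ṁ c_p) = 25.3 + 122/(8.17·4.19) = 28.864 °C.
This is linear first-order; T(t) = T_ss + (T₀ − T_ss) e^(−t/τ).
T(50.0) = 28.864 + (10.136)·e^(−50.0/33.905) = 28.864 + (10.136)·0.22884 = 31.183 °C.

31.2 °C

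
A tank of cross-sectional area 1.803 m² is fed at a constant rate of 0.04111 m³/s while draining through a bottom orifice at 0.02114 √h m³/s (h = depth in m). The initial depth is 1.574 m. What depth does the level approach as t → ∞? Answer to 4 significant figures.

3.782 m

A dh/dt = Q_in − 0.02114 √h. Steady state requires inflow = outflow:
Q_in = 0.02114 √h_ss ⇒ √h_ss = 0.04111/0.02114 = 1.94465.
h_ss = 1.94465² = 3.78168 m. (Since h₀ = 1.574 m < h_ss, the level will rise toward this value.)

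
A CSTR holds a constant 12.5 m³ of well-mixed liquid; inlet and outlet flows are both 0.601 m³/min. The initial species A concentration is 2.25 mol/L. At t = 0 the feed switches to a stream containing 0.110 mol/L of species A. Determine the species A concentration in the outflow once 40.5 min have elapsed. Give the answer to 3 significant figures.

0.415 mol/L

Transient balance on the dissolved component: V dC/dt = Q(C_in − C).
Rewrite as dC/dt + C/τ = C_in/τ, τ = V/Q = 20.799 min.
This is linear first-order; C(t) = C_in + (C₀ − C_in) e^(−t/τ).
C(40.5) = 0.110 + (2.25 − 0.110)·e^(−40.5/20.799) = 0.110 + (2.1400)·0.14267 = 0.41531 mol/L.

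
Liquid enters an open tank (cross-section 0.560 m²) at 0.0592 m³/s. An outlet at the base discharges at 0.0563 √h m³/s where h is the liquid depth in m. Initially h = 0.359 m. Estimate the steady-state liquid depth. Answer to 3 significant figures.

Level balance: A dh/dt = 0.0592 − 0.0563 √h. Setting dh/dt = 0:
Q_in = 0.0563 √h_ss ⇒ √h_ss = 0.0592/0.0563 = 1.0515.
h_ss = 1.0515² = 1.1057 m. (Since h₀ = 0.359 m < h_ss, the level will rise toward this value.)

1.11 m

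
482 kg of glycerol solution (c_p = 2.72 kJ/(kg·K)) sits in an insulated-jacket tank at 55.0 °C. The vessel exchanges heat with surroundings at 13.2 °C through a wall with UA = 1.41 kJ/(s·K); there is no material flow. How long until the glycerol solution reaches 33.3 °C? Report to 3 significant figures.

681 s

M c_p dT/dt = −UA(T − T_amb).
τ = M c_p/UA = 929.82 s; T_ss = T_amb = 13.200 °C.
T(t) = T_ss + (T₀ − T_ss)e^(−t/τ); set T = 33.3:
t = −τ ln[(T − T_ss)/(T₀ − T_ss)] = −929.82 · ln(0.48086) = 680.79 s.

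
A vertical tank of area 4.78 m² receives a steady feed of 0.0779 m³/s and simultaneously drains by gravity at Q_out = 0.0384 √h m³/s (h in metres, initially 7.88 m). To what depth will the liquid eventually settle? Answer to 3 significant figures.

A dh/dt = Q_in − 0.0384 √h. Steady state requires inflow = outflow:
Q_in = 0.0384 √h_ss ⇒ √h_ss = 0.0779/0.0384 = 2.0286.
h_ss = 2.0286² = 4.1154 m. (Since h₀ = 7.88 m > h_ss, the level will fall toward this value.)

4.12 m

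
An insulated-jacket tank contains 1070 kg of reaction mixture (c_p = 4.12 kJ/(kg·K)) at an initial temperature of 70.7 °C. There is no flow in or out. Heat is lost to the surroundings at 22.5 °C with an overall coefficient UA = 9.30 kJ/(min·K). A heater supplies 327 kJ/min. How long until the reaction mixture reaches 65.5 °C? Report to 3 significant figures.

241 min

M c_p dT/dt = −UA(T − T_amb) + Q̇.
τ = M c_p/UA = 474.02 min; T_ss = T_amb + Q̇/UA = 22.5 + 327/9.30 = 57.661 °C.
T(t) = T_ss + (T₀ − T_ss)e^(−t/τ); set T = 65.5:
t = −τ ln[(T − T_ss)/(T₀ − T_ss)] = −474.02 · ln(0.60119) = 241.21 min.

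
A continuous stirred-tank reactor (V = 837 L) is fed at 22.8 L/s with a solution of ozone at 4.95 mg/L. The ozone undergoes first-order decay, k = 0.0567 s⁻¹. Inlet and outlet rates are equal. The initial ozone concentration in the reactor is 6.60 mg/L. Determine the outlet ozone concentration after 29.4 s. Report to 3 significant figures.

2.03 mg/L

Species balance: V dC/dt = Q C_in − Q C − k V C.
This is linear with rate a = Q/V + k = 0.083940 s⁻¹.
C_ss = Q C_in/(Q + kV) = 1.6064 mg/L; C(t) = C_ss + (C₀ − C_ss) e^(−a t).
C(29.4) = 1.6064 + (4.9936)·e^(−0.083940·29.4) = 1.6064 + (4.9936)·0.084768 = 2.0297 mg/L.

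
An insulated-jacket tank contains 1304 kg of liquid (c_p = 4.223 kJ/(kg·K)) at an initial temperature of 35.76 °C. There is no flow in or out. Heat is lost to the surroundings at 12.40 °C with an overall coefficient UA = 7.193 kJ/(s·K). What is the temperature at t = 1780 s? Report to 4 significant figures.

14.68 °C

Lumped-capacitance energy balance: M c_p dT/dt = UA(T_amb − T).
dT/dt = (T_ss − T)/τ with T_ss = T_amb = 12.4000 °C, τ = M c_p/UA = 1304·4.223/7.193 = 765.577 s.
Solution: T(t) = T_ss + (T₀ − T_ss) e^(−t/τ).
T(1780) = 12.4000 + (23.3600)·0.0977790 = 14.6841 °C.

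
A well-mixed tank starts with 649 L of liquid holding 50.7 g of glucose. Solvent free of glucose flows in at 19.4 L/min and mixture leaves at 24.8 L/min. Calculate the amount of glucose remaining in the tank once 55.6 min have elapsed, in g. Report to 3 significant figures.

Total volume: dV/dt = Q_in − Q_out = -5.4000 L/min, so V(t) = 649 − 5.4000 t and V(55.6) = 348.76 L.
No glucose enters, so dm/dt = −Q_out · (m/V).
dm/m = −Q_out dt/(V₀ − 5.4000 t); integrating gives ln(m/m₀) = −(Q_out/(Q_in−Q_out)) ln(V/V₀).
m = m₀ (V₀/V)^(Q_out/(Q_in−Q_out)) = 50.7 × (649/348.76)^(-4.5926) = 2.9262 g.

2.93 g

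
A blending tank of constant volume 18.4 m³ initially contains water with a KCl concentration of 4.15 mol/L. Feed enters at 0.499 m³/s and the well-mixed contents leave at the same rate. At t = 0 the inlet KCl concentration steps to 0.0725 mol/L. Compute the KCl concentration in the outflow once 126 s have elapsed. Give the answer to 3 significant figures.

Unsteady species balance (constant V, well mixed): V dC/dt = Q(C_in − C).
So dC/dt = (C_in − C)/τ with τ = V/Q = 18.4/0.499 = 36.874 s.
C approaches C_in exponentially: C(t) = C_in + (C₀ − C_in) e^(−t/τ).
C(126) = 0.0725 + (4.15 − 0.0725)·e^(−126/36.874) = 0.0725 + (4.0775)·0.032809 = 0.20628 mol/L.

0.206 mol/L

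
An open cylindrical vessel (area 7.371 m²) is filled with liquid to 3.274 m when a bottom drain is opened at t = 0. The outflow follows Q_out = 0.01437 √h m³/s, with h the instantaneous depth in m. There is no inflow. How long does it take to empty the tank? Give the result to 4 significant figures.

A dh/dt = −Q_out = −0.01437 √h.
Separate and integrate: 2(√h − √h₀) = −(0.01437/A) t.
Tank is empty when √h = 0: t_empty = 2A√h₀/0.01437.
t_empty = 2·7.371·√3.274/0.01437 = 14.7420·1.80942/0.01437 = 1856.26 s.

1856 s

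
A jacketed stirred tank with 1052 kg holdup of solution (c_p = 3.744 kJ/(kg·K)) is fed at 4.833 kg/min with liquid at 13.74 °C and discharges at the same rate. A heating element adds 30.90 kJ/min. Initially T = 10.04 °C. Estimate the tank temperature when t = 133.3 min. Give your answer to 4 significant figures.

12.52 °C

First-law balance (no shaft work): M c_p dT/dt = ṁ c_p (T_in − T) + 30.90.
τ = M/ṁ = 217.670 min; T_ss = T_in + Q̇/(ṁ c_p) = 13.74 + 30.90/(4.833·3.744) = 15.4477 °C.
Solution: T(t) = T_ss + (T₀ − T_ss) e^(−t/τ).
T(133.3) = 15.4477 + (-5.40768)·e^(−133.3/217.670) = 15.4477 + (-5.40768)·0.542051 = 12.5164 °C.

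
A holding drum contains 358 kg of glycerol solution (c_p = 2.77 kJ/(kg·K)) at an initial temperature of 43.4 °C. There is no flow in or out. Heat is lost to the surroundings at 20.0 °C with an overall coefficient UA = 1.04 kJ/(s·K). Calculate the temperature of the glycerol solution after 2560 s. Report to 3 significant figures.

21.6 °C

M c_p dT/dt = −UA(T − T_amb).
dT/dt = (T_ss − T)/τ with T_ss = T_amb = 20.000 °C, τ = M c_p/UA = 358·2.77/1.04 = 953.52 s.
Integrating: T(t) = T_ss + (T₀ − T_ss) e^(−t/τ).
T(2560) = 20.000 + (23.400)·0.068235 = 21.597 °C.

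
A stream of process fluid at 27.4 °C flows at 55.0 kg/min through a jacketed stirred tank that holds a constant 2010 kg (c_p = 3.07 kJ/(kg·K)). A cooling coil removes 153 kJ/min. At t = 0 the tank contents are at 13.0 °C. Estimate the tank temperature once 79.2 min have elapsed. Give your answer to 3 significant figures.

First-law balance (no shaft work): M c_p dT/dt = ṁ c_p (T_in − T) − 153.
τ = M/ṁ = 36.545 min; T_ss = T_in − Q̇/(ṁ c_p) = 27.4 − 153/(55.0·3.07) = 26.494 °C.
Integrating: T(t) = T_ss + (T₀ − T_ss) e^(−t/τ).
T(79.2) = 26.494 + (-13.494)·e^(−79.2/36.545) = 26.494 + (-13.494)·0.11450 = 24.949 °C.

24.9 °C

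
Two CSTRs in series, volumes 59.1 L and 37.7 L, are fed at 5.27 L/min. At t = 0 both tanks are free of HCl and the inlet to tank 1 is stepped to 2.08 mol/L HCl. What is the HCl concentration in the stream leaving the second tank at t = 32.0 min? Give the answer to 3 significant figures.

Time constants: τᵢ = Vᵢ/Q for each well-mixed tank.
τ₁ = 59.1/5.27 = 11.214 min; τ₂ = 37.7/5.27 = 7.1537 min.
Solving the cascade with C₁(0)=C₂(0)=0 gives C₂(t) = C_in[1 − (τ₁ e^(−t/τ₁) − τ₂ e^(−t/τ₂))/(τ₁ − τ₂)].
At t = 32.0: e^(−t/τ₁) = 0.057644, e^(−t/τ₂) = 0.011411.
C₂ = 2.08·[1 − (11.214·0.057644 − 7.1537·0.011411)/(4.0607)] = 2.08·0.86091 = 1.7907 mol/L.

1.79 mol/L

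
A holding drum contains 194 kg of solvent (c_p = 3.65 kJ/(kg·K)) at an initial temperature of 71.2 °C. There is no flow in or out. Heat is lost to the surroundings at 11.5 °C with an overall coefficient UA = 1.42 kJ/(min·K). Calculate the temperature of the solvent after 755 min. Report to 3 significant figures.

24.6 °C

Energy balance: M c_p dT/dt = −UA(T − T_amb).
dT/dt = (T_ss − T)/τ with T_ss = T_amb = 11.500 °C, τ = M c_p/UA = 194·3.65/1.42 = 498.66 min.
This is linear first-order; T(t) = T_ss + (T₀ − T_ss) e^(−t/τ).
T(755) = 11.500 + (59.700)·0.22002 = 24.635 °C.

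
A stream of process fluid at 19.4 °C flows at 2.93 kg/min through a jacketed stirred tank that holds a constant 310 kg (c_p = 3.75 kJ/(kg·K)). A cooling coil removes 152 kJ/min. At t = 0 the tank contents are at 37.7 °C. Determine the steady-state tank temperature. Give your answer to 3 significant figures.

5.57 °C

First-law balance (no shaft work): M c_p dT/dt = ṁ c_p (T_in − T) − 152.
At steady state dT/dt = 0 ⇒ T_ss = T_in − Q̇/(ṁ c_p) = 19.4 − 152/(2.93·3.75) = 5.5661 °C.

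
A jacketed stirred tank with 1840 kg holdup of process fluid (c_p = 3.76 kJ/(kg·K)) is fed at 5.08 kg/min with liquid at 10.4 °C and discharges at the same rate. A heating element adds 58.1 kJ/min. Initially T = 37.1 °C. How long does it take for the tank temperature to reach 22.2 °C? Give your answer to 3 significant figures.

M c_p dT/dt = ṁ c_p (T_in − T) + Q̇.
τ = M/ṁ = 362.20 min; T_ss = T_in + Q̇/(ṁ c_p) = 13.442 °C.
T(t) = T_ss + (T₀ − T_ss) e^(−t/τ). Set T = 22.2:
e^(−t/τ) = (22.2 − 13.442)/(37.1 − 13.442) = 0.37020
t = −362.20 · ln(0.37020) = 359.93 min.

360 min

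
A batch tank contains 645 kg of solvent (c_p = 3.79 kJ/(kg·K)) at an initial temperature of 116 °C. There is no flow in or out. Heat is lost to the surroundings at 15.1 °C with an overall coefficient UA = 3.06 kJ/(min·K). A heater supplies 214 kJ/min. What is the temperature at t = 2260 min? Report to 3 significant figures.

Unsteady energy balance on the tank contents: M c_p dT/dt = −UA(T − T_amb) + Q̇.
dT/dt = (T_ss − T)/τ with T_ss = T_amb + Q̇/UA = 15.1 + 214/3.06 = 85.035 °C, τ = M c_p/UA = 645·3.79/3.06 = 798.87 min.
This is linear first-order; T(t) = T_ss + (T₀ − T_ss) e^(−t/τ).
T(2260) = 85.035 + (30.965)·0.059073 = 86.864 °C.

86.9 °C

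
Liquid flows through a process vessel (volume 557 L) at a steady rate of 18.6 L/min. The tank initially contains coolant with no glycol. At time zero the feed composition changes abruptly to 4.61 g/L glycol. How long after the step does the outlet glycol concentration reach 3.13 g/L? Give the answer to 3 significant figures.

34.0 min

Unsteady species balance (constant V, well mixed): V dC/dt = Q(C_in − C), so τ = V/Q = 29.946 min.
C(t) = C_in + (C₀ − C_in) e^(−t/τ). Set C = 3.13 and solve for t:
e^(−t/τ) = (C − C_in)/(C₀ − C_in) = (3.13 − 4.61)/(0 − 4.61) = 0.32104
t = −τ ln(…) = 29.946 × 1.1362 = 34.024 min.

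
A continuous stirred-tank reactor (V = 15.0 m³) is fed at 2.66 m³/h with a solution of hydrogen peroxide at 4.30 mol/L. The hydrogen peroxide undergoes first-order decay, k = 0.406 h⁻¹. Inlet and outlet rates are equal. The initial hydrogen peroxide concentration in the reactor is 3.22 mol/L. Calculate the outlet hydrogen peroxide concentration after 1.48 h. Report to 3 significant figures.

Accumulation = in − out − consumed: V dC/dt = Q C_in − Q C − k V C.
dC/dt = (Q/V) C_in − (Q/V + k) C; effective rate a = Q/V + k = 0.17733 + 0.406 = 0.58333 h⁻¹.
C_ss = Q C_in/(Q + kV) = 1.3072 mol/L; C(t) = C_ss + (C₀ − C_ss) e^(−a t).
C(1.48) = 1.3072 + (1.9128)·e^(−0.58333·1.48) = 1.3072 + (1.9128)·0.42175 = 2.1139 mol/L.

2.11 mol/L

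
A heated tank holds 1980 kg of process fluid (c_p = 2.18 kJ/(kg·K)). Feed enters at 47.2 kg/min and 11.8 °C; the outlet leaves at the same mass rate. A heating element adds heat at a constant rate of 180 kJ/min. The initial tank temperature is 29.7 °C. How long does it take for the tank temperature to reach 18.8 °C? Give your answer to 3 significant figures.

M c_p dT/dt = ṁ c_p (T_in − T) + Q̇.
τ = M/ṁ = 41.949 min; T_ss = T_in + Q̇/(ṁ c_p) = 13.549 °C.
T(t) = T_ss + (T₀ − T_ss) e^(−t/τ). Set T = 18.8:
e^(−t/τ) = (18.8 − 13.549)/(29.7 − 13.549) = 0.32511
t = −41.949 · ln(0.32511) = 47.134 min.

47.1 min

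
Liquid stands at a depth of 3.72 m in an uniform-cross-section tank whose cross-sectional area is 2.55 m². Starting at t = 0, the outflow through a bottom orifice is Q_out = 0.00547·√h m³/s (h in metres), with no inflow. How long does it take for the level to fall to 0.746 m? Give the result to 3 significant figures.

Accumulation of liquid (constant cross-section A): A dh/dt = −0.00547 √h.
This is separable: 2 d(√h)/dt = −0.00547/A, so √h = √h₀ − (0.00547/(2A)) t.
t = 2A(√h₀ − √h)/0.00547 = 2·2.55·(√3.72 − √0.746)/0.00547
  = 5.1000 × (1.9287 − 0.86371) / 0.00547 = 992.98 s.

993 s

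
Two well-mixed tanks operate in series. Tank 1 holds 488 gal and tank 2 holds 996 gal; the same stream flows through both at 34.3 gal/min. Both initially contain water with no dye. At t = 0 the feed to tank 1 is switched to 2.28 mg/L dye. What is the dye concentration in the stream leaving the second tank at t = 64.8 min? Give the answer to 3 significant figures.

1.82 mg/L

Species balance on tank i: dCᵢ/dt = (Cᵢ₋₁ − Cᵢ)/τᵢ with τᵢ = Vᵢ/Q.
τ₁ = 488/34.3 = 14.227 min; τ₂ = 996/34.3 = 29.038 min.
Tank 1: C₁ = C_in(1 − e^(−t/τ₁)). Tank 2 (τ₁ ≠ τ₂): C₂ = C_in[1 − (τ₁ e^(−t/τ₁) − τ₂ e^(−t/τ₂))/(τ₁ − τ₂)].
At t = 64.8: e^(−t/τ₁) = 0.010519, e^(−t/τ₂) = 0.10736.
C₂ = 2.28·[1 − (14.227·0.010519 − 29.038·0.10736)/(-14.810)] = 2.28·0.79961 = 1.8231 mg/L.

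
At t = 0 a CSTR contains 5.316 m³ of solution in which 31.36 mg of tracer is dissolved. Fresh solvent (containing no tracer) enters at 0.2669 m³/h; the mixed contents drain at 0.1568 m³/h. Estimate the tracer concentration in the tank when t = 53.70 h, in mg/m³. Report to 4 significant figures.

0.9629 mg/m³

Total volume: dV/dt = Q_in − Q_out = 0.110100 m³/h, so V(t) = 5.316 + 0.110100 t and V(53.70) = 11.2284 m³.
Species balance (pure solvent in): dm/dt = −Q_out · m/V(t).
Separate: dm/m = −Q_out dt/V(t) ⇒ ln(m/m₀) = −(Q_out/(Q_in−Q_out)) ln(V/V₀).
m = m₀ (V₀/V)^(Q_out/(Q_in−Q_out)) = 31.36 × (5.316/11.2284)^(1.42416) = 10.8120 mg.
C = m/V = 10.8120/11.2284 = 0.962918 mg/m³.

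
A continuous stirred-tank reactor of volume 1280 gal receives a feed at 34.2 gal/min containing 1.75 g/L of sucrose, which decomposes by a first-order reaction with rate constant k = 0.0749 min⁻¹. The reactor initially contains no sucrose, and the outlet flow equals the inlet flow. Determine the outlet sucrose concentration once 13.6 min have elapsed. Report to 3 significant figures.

Accumulation = in − out − consumed: V dC/dt = Q C_in − Q C − k V C.
This is linear with rate a = Q/V + k = 0.10162 min⁻¹.
C_ss = Q C_in/(Q + kV) = 0.46013 g/L; C(t) = C_ss + (C₀ − C_ss) e^(−a t).
C(13.6) = 0.46013 + (-0.46013)·e^(−0.10162·13.6) = 0.46013 + (-0.46013)·0.25107 = 0.34460 g/L.

0.345 g/L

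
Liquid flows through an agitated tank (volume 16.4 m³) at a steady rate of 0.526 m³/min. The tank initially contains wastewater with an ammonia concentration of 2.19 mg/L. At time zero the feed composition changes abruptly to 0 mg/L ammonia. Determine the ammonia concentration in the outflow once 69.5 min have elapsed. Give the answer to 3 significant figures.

0.236 mg/L

Transient balance on the dissolved component: V dC/dt = Q(C_in − C).
Rewrite as dC/dt + C/τ = C_in/τ, τ = V/Q = 31.179 min.
This is linear first-order; C(t) = C_in + (C₀ − C_in) e^(−t/τ).
C(69.5) = 0 + (2.19 − 0)·e^(−69.5/31.179) = 0 + (2.1900)·0.10763 = 0.23570 mg/L.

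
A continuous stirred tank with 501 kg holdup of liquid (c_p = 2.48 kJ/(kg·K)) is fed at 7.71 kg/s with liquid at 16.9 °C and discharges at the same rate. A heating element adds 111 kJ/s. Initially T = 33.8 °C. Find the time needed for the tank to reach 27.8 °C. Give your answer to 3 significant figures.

50.6 s

Energy balance: M c_p dT/dt = ṁ c_p (T_in − T) + 111.
τ = M/ṁ = 64.981 s; T_ss = T_in + Q̇/(ṁ c_p) = 22.705 °C.
T(t) = T_ss + (T₀ − T_ss) e^(−t/τ). Set T = 27.8:
e^(−t/τ) = (27.8 − 22.705)/(33.8 − 22.705) = 0.45921
t = −64.981 · ln(0.45921) = 50.571 s.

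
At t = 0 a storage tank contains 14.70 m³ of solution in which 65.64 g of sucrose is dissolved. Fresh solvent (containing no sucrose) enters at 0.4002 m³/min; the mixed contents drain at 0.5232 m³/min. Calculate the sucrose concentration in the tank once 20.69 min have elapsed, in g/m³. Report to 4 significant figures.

2.406 g/m³

Total volume: dV/dt = Q_in − Q_out = -0.123000 m³/min, so V(t) = 14.70 − 0.123000 t and V(20.69) = 12.1551 m³.
No sucrose enters, so dm/dt = −Q_out · (m/V).
Separate: dm/m = −Q_out dt/V(t) ⇒ ln(m/m₀) = −(Q_out/(Q_in−Q_out)) ln(V/V₀).
m = m₀ (V₀/V)^(Q_out/(Q_in−Q_out)) = 65.64 × (14.70/12.1551)^(-4.25366) = 29.2413 g.
C = m/V = 29.2413/12.1551 = 2.40567 g/m³.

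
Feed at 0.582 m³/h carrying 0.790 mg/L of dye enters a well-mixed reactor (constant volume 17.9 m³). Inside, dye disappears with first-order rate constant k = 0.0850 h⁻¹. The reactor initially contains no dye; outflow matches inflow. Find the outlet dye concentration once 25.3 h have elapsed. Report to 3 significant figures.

0.207 mg/L

V dC/dt = Q(C_in − C) − k V C.
This is linear with rate a = Q/V + k = 0.11751 h⁻¹.
C_ss = Q C_in/(Q + kV) = 0.21858 mg/L; C(t) = C_ss + (C₀ − C_ss) e^(−a t).
C(25.3) = 0.21858 + (-0.21858)·e^(−0.11751·25.3) = 0.21858 + (-0.21858)·0.051144 = 0.20740 mg/L.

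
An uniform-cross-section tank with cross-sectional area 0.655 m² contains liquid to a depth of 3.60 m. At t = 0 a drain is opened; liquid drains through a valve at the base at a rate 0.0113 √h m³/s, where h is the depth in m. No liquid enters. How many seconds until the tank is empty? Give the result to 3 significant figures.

220 s

With no inflow, A dh/dt = −0.0113 √h.
This is separable: 2 d(√h)/dt = −0.0113/A, so √h = √h₀ − (0.0113/(2A)) t.
Set h = 0: 2√h₀ = (0.0113/A) t_empty ⇒ t_empty = 2A√h₀/0.0113.
t_empty = 2·0.655·√3.60/0.0113 = 1.3100·1.8974/0.0113 = 219.96 s.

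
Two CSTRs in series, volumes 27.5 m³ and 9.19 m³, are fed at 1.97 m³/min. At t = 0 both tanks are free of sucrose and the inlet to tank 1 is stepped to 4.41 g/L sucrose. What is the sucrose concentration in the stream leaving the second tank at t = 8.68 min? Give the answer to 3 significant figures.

1.20 g/L

Each tank obeys Vᵢ dCᵢ/dt = Q(Cᵢ₋₁ − Cᵢ), so τᵢ = Vᵢ/Q.
τ₁ = 27.5/1.97 = 13.959 min; τ₂ = 9.19/1.97 = 4.6650 min.
Tank 1: C₁ = C_in(1 − e^(−t/τ₁)). Tank 2 (τ₁ ≠ τ₂): C₂ = C_in[1 − (τ₁ e^(−t/τ₁) − τ₂ e^(−t/τ₂))/(τ₁ − τ₂)].
At t = 8.68: e^(−t/τ₁) = 0.53698, e^(−t/τ₂) = 0.15557.
C₂ = 4.41·[1 − (13.959·0.53698 − 4.6650·0.15557)/(9.2944)] = 4.41·0.27159 = 1.1977 g/L.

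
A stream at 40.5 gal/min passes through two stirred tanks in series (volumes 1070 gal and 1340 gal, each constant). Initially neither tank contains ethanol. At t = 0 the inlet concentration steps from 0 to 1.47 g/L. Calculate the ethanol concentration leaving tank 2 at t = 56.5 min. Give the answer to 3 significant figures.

Time constants: τᵢ = Vᵢ/Q for each well-mixed tank.
τ₁ = 1070/40.5 = 26.420 min; τ₂ = 1340/40.5 = 33.086 min.
Tank 1: C₁ = C_in(1 − e^(−t/τ₁)). Tank 2 (τ₁ ≠ τ₂): C₂ = C_in[1 − (τ₁ e^(−t/τ₁) − τ₂ e^(−t/τ₂))/(τ₁ − τ₂)].
At t = 56.5: e^(−t/τ₁) = 0.11783, e^(−t/τ₂) = 0.18129.
C₂ = 1.47·[1 − (26.420·0.11783 − 33.086·0.18129)/(-6.6667)] = 1.47·0.56719 = 0.83378 g/L.

0.834 g/L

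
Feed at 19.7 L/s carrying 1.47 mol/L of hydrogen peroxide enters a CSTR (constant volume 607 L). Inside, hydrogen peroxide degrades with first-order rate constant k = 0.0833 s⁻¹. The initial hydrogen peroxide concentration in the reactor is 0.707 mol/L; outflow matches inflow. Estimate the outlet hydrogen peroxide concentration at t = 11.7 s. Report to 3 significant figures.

Species balance: V dC/dt = Q C_in − Q C − k V C.
This is linear with rate a = Q/V + k = 0.11575 s⁻¹.
C_ss = Q C_in/(Q + kV) = 0.41215 mol/L; C(t) = C_ss + (C₀ − C_ss) e^(−a t).
C(11.7) = 0.41215 + (0.29485)·e^(−0.11575·11.7) = 0.41215 + (0.29485)·0.25812 = 0.48826 mol/L.

0.488 mol/L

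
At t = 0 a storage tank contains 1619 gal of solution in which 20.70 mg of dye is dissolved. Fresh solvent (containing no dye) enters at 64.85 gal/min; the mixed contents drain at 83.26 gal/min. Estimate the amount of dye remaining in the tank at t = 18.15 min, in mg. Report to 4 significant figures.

Let m(t) be the amount of dye. Volume: V(t) = V₀ + (Q_in − Q_out) t = 1619 − 18.4100 t; V(18.15) = 1284.86 gal.
Solute balance: dm/dt = 0 − Q_out C = −Q_out m/V(t).
Separate: dm/m = −Q_out dt/V(t) ⇒ ln(m/m₀) = −(Q_out/(Q_in−Q_out)) ln(V/V₀).
m = m₀ (V₀/V)^(Q_out/(Q_in−Q_out)) = 20.70 × (1619/1284.86)^(-4.52254) = 7.27688 mg.

7.277 mg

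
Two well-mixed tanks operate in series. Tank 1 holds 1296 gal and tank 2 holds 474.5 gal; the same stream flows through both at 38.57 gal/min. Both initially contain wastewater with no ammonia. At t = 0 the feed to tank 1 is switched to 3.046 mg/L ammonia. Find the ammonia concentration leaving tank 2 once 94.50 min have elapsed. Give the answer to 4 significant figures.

2.758 mg/L

Time constants: τᵢ = Vᵢ/Q for each well-mixed tank.
τ₁ = 1296/38.57 = 33.6012 min; τ₂ = 474.5/38.57 = 12.3023 min.
Tank 1: C₁ = C_in(1 − e^(−t/τ₁)). Tank 2 (τ₁ ≠ τ₂): C₂ = C_in[1 − (τ₁ e^(−t/τ₁) − τ₂ e^(−t/τ₂))/(τ₁ − τ₂)].
At t = 94.50: e^(−t/τ₁) = 0.0600609, e^(−t/τ₂) = 0.000461289.
C₂ = 3.046·[1 − (33.6012·0.0600609 − 12.3023·0.000461289)/(21.2989)] = 3.046·0.905514 = 2.75820 mg/L.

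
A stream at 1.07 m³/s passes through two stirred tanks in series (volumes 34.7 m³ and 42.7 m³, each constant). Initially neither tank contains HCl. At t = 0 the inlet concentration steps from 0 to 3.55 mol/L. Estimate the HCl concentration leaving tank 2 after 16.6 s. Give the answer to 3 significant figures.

0.279 mol/L

Time constants: τᵢ = Vᵢ/Q for each well-mixed tank.
τ₁ = 34.7/1.07 = 32.430 s; τ₂ = 42.7/1.07 = 39.907 s.
Solving the cascade with C₁(0)=C₂(0)=0 gives C₂(t) = C_in[1 − (τ₁ e^(−t/τ₁) − τ₂ e^(−t/τ₂))/(τ₁ − τ₂)].
At t = 16.6: e^(−t/τ₁) = 0.59937, e^(−t/τ₂) = 0.65970.
C₂ = 3.55·[1 − (32.430·0.59937 − 39.907·0.65970)/(-7.4766)] = 3.55·0.078633 = 0.27915 mol/L.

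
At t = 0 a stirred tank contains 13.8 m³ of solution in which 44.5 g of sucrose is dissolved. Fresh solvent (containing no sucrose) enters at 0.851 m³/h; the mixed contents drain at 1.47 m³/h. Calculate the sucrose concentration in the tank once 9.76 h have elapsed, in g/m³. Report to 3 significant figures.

Let m(t) be the amount of sucrose. Volume: V(t) = V₀ + (Q_in − Q_out) t = 13.8 − 0.61900 t; V(9.76) = 7.7586 m³.
Species balance (pure solvent in): dm/dt = −Q_out · m/V(t).
Separate: dm/m = −Q_out dt/V(t) ⇒ ln(m/m₀) = −(Q_out/(Q_in−Q_out)) ln(V/V₀).
m = m₀ (V₀/V)^(Q_out/(Q_in−Q_out)) = 44.5 × (13.8/7.7586)^(-2.3748) = 11.335 g.
C = m/V = 11.335/7.7586 = 1.4610 g/m³.

1.46 g/m³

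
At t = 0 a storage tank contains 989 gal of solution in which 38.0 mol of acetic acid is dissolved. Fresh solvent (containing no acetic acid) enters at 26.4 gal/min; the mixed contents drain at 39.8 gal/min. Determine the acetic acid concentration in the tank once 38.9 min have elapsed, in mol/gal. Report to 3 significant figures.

0.00879 mol/gal

Total volume: dV/dt = Q_in − Q_out = -13.400 gal/min, so V(t) = 989 − 13.400 t and V(38.9) = 467.74 gal.
No acetic acid enters, so dm/dt = −Q_out · (m/V).
dm/m = −Q_out dt/(V₀ − 13.400 t); integrating gives ln(m/m₀) = −(Q_out/(Q_in−Q_out)) ln(V/V₀).
m = m₀ (V₀/V)^(Q_out/(Q_in−Q_out)) = 38.0 × (989/467.74)^(-2.9701) = 4.1107 mol.
C = m/V = 4.1107/467.74 = 0.0087884 mol/gal.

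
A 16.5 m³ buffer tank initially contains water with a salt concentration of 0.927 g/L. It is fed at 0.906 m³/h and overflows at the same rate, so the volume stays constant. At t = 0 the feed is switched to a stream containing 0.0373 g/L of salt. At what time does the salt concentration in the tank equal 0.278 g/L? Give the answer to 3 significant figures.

23.8 h

Transient balance on the dissolved component: V dC/dt = Q(C_in − C), so τ = V/Q = 18.212 h.
C(t) = C_in + (C₀ − C_in) e^(−t/τ). Set C = 0.278 and solve for t:
e^(−t/τ) = (C − C_in)/(C₀ − C_in) = (0.278 − 0.0373)/(0.927 − 0.0373) = 0.27054
t = −τ ln(…) = 18.212 × 1.3073 = 23.809 h.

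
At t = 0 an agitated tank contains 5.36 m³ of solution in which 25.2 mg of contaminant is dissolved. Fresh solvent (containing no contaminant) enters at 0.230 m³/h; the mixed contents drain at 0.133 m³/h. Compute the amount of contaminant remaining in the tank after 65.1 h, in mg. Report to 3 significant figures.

Let m(t) be the amount of contaminant. Volume: V(t) = V₀ + (Q_in − Q_out) t = 5.36 + 0.097000 t; V(65.1) = 11.675 m³.
Solute balance: dm/dt = 0 − Q_out C = −Q_out m/V(t).
dm/m = −Q_out dt/(V₀ + 0.097000 t); integrating gives ln(m/m₀) = −(Q_out/(Q_in−Q_out)) ln(V/V₀).
m = m₀ (V₀/V)^(Q_out/(Q_in−Q_out)) = 25.2 × (5.36/11.675)^(1.3711) = 8.6666 mg.

8.67 mg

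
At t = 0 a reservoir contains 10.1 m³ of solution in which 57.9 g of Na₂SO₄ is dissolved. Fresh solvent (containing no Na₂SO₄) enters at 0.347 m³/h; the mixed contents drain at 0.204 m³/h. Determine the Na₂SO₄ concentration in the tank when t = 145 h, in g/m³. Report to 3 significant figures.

Total volume: dV/dt = Q_in − Q_out = 0.14300 m³/h, so V(t) = 10.1 + 0.14300 t and V(145) = 30.835 m³.
Species balance (pure solvent in): dm/dt = −Q_out · m/V(t).
Separate: dm/m = −Q_out dt/V(t) ⇒ ln(m/m₀) = −(Q_out/(Q_in−Q_out)) ln(V/V₀).
m = m₀ (V₀/V)^(Q_out/(Q_in−Q_out)) = 57.9 × (10.1/30.835)^(1.4266) = 11.781 g.
C = m/V = 11.781/30.835 = 0.38207 g/m³.

0.382 g/m³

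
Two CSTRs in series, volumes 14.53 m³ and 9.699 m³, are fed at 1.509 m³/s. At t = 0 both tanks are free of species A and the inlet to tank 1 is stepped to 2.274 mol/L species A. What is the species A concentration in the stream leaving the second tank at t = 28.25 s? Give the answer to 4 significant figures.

Species balance on tank i: dCᵢ/dt = (Cᵢ₋₁ − Cᵢ)/τᵢ with τᵢ = Vᵢ/Q.
τ₁ = 14.53/1.509 = 9.62889 s; τ₂ = 9.699/1.509 = 6.42744 s.
Solving the cascade with C₁(0)=C₂(0)=0 gives C₂(t) = C_in[1 − (τ₁ e^(−t/τ₁) − τ₂ e^(−t/τ₂))/(τ₁ − τ₂)].
At t = 28.25: e^(−t/τ₁) = 0.0531904, e^(−t/τ₂) = 0.0123362.
C₂ = 2.274·[1 − (9.62889·0.0531904 − 6.42744·0.0123362)/(3.20146)] = 2.274·0.864788 = 1.96653 mol/L.

1.967 mol/L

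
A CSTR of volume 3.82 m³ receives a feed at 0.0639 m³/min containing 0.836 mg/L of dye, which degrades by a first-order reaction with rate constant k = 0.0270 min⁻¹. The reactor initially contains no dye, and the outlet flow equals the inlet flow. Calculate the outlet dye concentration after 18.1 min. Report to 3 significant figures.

V dC/dt = Q(C_in − C) − k V C.
This is linear with rate a = Q/V + k = 0.043728 min⁻¹.
C_ss = Q C_in/(Q + kV) = 0.31981 mg/L; C(t) = C_ss + (C₀ − C_ss) e^(−a t).
C(18.1) = 0.31981 + (-0.31981)·e^(−0.043728·18.1) = 0.31981 + (-0.31981)·0.45318 = 0.17488 mg/L.

0.175 mg/L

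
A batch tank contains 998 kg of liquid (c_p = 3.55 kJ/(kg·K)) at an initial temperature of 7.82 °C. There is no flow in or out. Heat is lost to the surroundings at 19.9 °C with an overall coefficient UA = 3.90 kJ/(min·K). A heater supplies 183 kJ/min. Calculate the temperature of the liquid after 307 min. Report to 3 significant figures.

24.7 °C

Lumped-capacitance energy balance: M c_p dT/dt = UA(T_amb − T) + Q̇.
dT/dt = (T_ss − T)/τ with T_ss = T_amb + Q̇/UA = 19.9 + 183/3.90 = 66.823 °C, τ = M c_p/UA = 998·3.55/3.90 = 908.44 min.
This is linear first-order; T(t) = T_ss + (T₀ − T_ss) e^(−t/τ).
T(307) = 66.823 + (-59.003)·0.71324 = 24.740 °C.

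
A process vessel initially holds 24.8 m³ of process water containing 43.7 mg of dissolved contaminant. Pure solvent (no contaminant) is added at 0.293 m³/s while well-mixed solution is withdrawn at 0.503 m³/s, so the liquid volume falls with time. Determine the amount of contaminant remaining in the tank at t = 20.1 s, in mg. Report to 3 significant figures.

Let m(t) be the amount of contaminant. Volume: V(t) = V₀ + (Q_in − Q_out) t = 24.8 − 0.21000 t; V(20.1) = 20.579 m³.
Species balance (pure solvent in): dm/dt = −Q_out · m/V(t).
dm/m = −Q_out dt/(V₀ − 0.21000 t); integrating gives ln(m/m₀) = −(Q_out/(Q_in−Q_out)) ln(V/V₀).
m = m₀ (V₀/V)^(Q_out/(Q_in−Q_out)) = 43.7 × (24.8/20.579)^(-2.3952) = 27.951 mg.

28.0 mg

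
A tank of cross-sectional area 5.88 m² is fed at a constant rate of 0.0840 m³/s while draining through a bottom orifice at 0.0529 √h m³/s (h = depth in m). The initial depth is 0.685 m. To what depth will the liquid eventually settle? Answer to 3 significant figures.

A dh/dt = Q_in − 0.0529 √h. Steady state requires inflow = outflow:
Q_in = 0.0529 √h_ss ⇒ √h_ss = 0.0840/0.0529 = 1.5879.
h_ss = 1.5879² = 2.5214 m. (Since h₀ = 0.685 m < h_ss, the level will rise toward this value.)

2.52 m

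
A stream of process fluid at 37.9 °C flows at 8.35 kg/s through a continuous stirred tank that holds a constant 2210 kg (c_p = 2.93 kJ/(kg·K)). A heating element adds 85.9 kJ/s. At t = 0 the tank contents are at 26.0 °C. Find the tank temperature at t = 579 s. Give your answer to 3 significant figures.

First-law balance (no shaft work): M c_p dT/dt = ṁ c_p (T_in − T) + 85.9.
Rearrange: dT/dt = (T_ss − T)/τ with τ = M/ṁ = 264.67 s and T_ss = T_in + Q̇/(ṁ c_p) = 41.411 °C.
Integrating: T(t) = T_ss + (T₀ − T_ss) e^(−t/τ).
T(579) = 41.411 + (-15.411)·e^(−579/264.67) = 41.411 + (-15.411)·0.11218 = 39.682 °C.

39.7 °C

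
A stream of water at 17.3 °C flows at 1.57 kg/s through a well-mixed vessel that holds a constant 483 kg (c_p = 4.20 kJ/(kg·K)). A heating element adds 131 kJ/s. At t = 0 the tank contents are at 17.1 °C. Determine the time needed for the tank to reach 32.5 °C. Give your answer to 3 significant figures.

449 s

M c_p dT/dt = ṁ c_p (T_in − T) + Q̇.
τ = M/ṁ = 307.64 s; T_ss = T_in + Q̇/(ṁ c_p) = 37.167 °C.
T(t) = T_ss + (T₀ − T_ss) e^(−t/τ). Set T = 32.5:
e^(−t/τ) = (32.5 − 37.167)/(17.1 − 37.167) = 0.23255
t = −307.64 · ln(0.23255) = 448.74 s.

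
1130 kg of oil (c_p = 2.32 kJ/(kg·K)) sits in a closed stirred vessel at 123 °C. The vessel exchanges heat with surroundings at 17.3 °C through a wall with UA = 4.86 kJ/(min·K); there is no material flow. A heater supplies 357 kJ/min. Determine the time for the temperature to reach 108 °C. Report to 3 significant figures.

Lumped-capacitance energy balance: M c_p dT/dt = UA(T_amb − T) + Q̇.
τ = M c_p/UA = 539.42 min; T_ss = T_amb + Q̇/UA = 17.3 + 357/4.86 = 90.757 °C.
T(t) = T_ss + (T₀ − T_ss)e^(−t/τ); set T = 108:
t = −τ ln[(T − T_ss)/(T₀ − T_ss)] = −539.42 · ln(0.53479) = 337.62 min.

338 min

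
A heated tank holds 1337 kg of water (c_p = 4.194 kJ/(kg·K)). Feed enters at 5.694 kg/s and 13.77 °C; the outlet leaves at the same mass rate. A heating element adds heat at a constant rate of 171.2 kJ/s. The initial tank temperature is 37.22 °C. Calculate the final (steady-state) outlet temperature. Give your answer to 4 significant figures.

20.94 °C

M c_p dT/dt = ṁ c_p (T_in − T) + Q̇.
At steady state dT/dt = 0 ⇒ T_ss = T_in + Q̇/(ṁ c_p) = 13.77 + 171.2/(5.694·4.194) = 20.9390 °C.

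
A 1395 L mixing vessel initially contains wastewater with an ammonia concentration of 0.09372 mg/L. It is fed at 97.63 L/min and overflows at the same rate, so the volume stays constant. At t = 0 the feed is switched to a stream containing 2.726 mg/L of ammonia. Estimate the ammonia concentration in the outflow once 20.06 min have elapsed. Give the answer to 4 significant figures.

2.079 mg/L

Unsteady species balance (constant V, well mixed): V dC/dt = Q(C_in − C).
Rewrite as dC/dt + C/τ = C_in/τ, τ = V/Q = 14.2886 min.
This is linear first-order; C(t) = C_in + (C₀ − C_in) e^(−t/τ).
C(20.06) = 2.726 + (0.09372 − 2.726)·e^(−20.06/14.2886) = 2.726 + (-2.63228)·0.245634 = 2.07942 mg/L.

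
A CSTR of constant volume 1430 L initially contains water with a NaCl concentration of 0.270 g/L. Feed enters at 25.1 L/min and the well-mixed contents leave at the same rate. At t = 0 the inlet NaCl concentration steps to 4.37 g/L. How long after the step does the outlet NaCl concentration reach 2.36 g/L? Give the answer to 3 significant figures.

40.6 min

Transient balance on the dissolved component: V dC/dt = Q(C_in − C), so τ = V/Q = 56.972 min.
C(t) = C_in + (C₀ − C_in) e^(−t/τ). Set C = 2.36 and solve for t:
e^(−t/τ) = (C − C_in)/(C₀ − C_in) = (2.36 − 4.37)/(0.270 − 4.37) = 0.49024
t = −τ ln(…) = 56.972 × 0.71285 = 40.613 min.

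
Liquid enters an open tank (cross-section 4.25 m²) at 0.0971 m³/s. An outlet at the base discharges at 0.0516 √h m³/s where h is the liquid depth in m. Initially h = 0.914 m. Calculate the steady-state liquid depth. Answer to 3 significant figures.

Level balance: A dh/dt = 0.0971 − 0.0516 √h. Setting dh/dt = 0:
Q_in = 0.0516 √h_ss ⇒ √h_ss = 0.0971/0.0516 = 1.8818.
h_ss = 1.8818² = 3.5411 m. (Since h₀ = 0.914 m < h_ss, the level will rise toward this value.)

3.54 m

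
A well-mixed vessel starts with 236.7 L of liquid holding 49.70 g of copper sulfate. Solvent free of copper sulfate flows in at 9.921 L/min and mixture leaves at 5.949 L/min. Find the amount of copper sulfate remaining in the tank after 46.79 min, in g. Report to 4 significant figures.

20.86 g

Let m(t) be the amount of copper sulfate. Volume: V(t) = V₀ + (Q_in − Q_out) t = 236.7 + 3.97200 t; V(46.79) = 422.550 L.
Species balance (pure solvent in): dm/dt = −Q_out · m/V(t).
Separate: dm/m = −Q_out dt/V(t) ⇒ ln(m/m₀) = −(Q_out/(Q_in−Q_out)) ln(V/V₀).
m = m₀ (V₀/V)^(Q_out/(Q_in−Q_out)) = 49.70 × (236.7/422.550)^(1.49773) = 20.8645 g.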